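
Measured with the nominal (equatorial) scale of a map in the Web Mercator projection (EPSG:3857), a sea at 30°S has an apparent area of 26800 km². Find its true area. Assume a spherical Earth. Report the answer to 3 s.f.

20100 km²

The Mercator projection is conformal; its linear scale factor is the same in every direction and equals sec φ = 1/cos φ.
Areal scale = k² = sec²φ = 1/cos²(30°) = 1/0.8660² = 1.333.
True area = apparent / (areal scale) = 26800 / 1.333 ≈ 20100 km².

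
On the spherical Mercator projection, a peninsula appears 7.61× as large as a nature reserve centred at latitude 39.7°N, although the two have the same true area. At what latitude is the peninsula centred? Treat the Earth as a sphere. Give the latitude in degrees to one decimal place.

Mercator areal scale is sec²φ, so apparent-area ratio = sec²φ₁ / sec²φ₂ = cos²φ₂ / cos²φ₁.
cos²φ₂ / cos²φ₁ = 7.61  ⇒  cos φ₁ = cos 39.7° / √7.61 = 0.7694/2.759 = 0.2789.
φ₁ = arccos(0.2789) ≈ 73.8°.

73.8°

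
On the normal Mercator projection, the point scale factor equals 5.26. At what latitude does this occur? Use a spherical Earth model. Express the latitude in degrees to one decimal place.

Mercator scale is k = sec φ = 1/cos φ.
1/cos φ = 5.26  ⇒  cos φ = 0.1901  ⇒  φ = arccos(0.1901) ≈ 79.0°.

79.0°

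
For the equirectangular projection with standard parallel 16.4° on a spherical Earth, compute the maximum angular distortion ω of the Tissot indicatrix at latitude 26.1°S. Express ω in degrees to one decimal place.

With standard parallel φ₀ = 16.4°, the equirectangular projection gives x = Rλ cos φ₀, y = Rφ, so h = 1 and k = cos 16.4° / cos φ.
At 26.1°: h = 1.000, k = 1.068; principal scales a = 1.068, b = 1.000.
sin(ω/2) = (a − b)/(a + b) = 0.06825/2.068 = 0.03300, so ω = 2 arcsin(0.03300) ≈ 3.8°.

3.8°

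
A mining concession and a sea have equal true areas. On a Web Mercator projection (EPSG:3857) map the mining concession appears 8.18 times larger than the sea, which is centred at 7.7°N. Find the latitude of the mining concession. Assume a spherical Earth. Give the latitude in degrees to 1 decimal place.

For equal true areas on Mercator, apparent areas scale as sec²φ, so the ratio is cos²φ₂ / cos²φ₁.
cos²φ₂ / cos²φ₁ = 8.18  ⇒  cos φ₁ = cos 7.7° / √8.18 = 0.9910/2.860 = 0.3465.
φ₁ = arccos(0.3465) ≈ 69.7°.

69.7°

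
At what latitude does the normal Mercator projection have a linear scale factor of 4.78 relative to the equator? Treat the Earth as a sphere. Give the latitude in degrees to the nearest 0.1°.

Mercator scale is k = sec φ = 1/cos φ.
1/cos φ = 4.78  ⇒  cos φ = 0.2092  ⇒  φ = arccos(0.2092) ≈ 77.9°.

77.9°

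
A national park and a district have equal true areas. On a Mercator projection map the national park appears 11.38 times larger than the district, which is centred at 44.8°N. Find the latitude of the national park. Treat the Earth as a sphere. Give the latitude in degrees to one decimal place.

Mercator areal scale is sec²φ, so apparent-area ratio = sec²φ₁ / sec²φ₂ = cos²φ₂ / cos²φ₁.
cos²φ₂ / cos²φ₁ = 11.38  ⇒  cos φ₁ = cos 44.8° / √11.38 = 0.7096/3.373 = 0.2103.
φ₁ = arccos(0.2103) ≈ 77.9°.

77.9°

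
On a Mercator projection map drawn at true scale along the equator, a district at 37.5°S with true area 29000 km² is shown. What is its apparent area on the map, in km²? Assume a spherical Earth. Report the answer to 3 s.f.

46100 km²

For Mercator, h = k = sec φ (a conformal cylindrical projection has a single point scale, 1/cos φ).
Areal scale = k² = sec²φ = 1/cos²(37.5°) = 1/0.7934² = 1.589.
Apparent area = 29000 × 1.589 ≈ 46100 km².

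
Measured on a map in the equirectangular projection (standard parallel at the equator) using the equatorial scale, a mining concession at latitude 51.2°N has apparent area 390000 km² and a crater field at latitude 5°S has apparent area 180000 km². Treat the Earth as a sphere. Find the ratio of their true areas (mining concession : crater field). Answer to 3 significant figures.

1.36

On the plate carrée, areal scale = h·k = 1 × sec φ, so true area = apparent × cos φ.
True area of mining concession: 390000 × cos(51.2°) = 390000 × 0.6266 = 244400 km².
True area of crater field: 180000 × cos(5°) = 180000 × 0.9962 = 179300 km².
Ratio = 244400 / 179300 ≈ 1.36.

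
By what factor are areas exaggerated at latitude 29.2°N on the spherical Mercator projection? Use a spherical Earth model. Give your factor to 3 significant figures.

Mercator is conformal, so the point scale is isotropic: h = k = sec φ = 1/cos φ.
Areal scale = k² = sec²φ = 1/cos²(29.2°) = 1/0.8729² = 1.312.

1.31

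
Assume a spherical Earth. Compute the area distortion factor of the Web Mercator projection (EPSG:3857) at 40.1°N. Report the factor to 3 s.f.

Mercator is conformal, so the point scale is isotropic: h = k = sec φ = 1/cos φ.
Areal scale = k² = sec²φ = 1/cos²(40.1°) = 1/0.7649² = 1.709.

1.71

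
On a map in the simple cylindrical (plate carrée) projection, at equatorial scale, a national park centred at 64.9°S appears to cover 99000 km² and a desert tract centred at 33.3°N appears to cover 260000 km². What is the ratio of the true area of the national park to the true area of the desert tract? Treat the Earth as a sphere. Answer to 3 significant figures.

Plate carrée has h = 1 and k = sec φ, giving areal scale sec φ; true area = (apparent area) · cos φ.
True area of national park: 99000 × cos(64.9°) = 99000 × 0.4242 = 42000 km².
True area of desert tract: 260000 × cos(33.3°) = 260000 × 0.8358 = 217300 km².
Ratio = 42000 / 217300 ≈ 0.193.

0.193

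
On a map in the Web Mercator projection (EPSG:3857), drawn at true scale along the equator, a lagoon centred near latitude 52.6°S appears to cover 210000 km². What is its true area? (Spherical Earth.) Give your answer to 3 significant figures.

77500 km²

For Mercator, h = k = sec φ (a conformal cylindrical projection has a single point scale, 1/cos φ).
Areal scale = k² = sec²φ = 1/cos²(52.6°) = 1/0.6074² = 2.711.
True area = apparent / (areal scale) = 210000 / 2.711 ≈ 77500 km².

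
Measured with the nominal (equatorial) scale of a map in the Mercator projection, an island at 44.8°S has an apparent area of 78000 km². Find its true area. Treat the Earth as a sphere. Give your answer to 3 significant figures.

Mercator is conformal, so the point scale is isotropic: h = k = sec φ = 1/cos φ.
Areal scale = k² = sec²φ = 1/cos²(44.8°) = 1/0.7096² = 1.986.
True area = apparent / (areal scale) = 78000 / 1.986 ≈ 39300 km².

39300 km²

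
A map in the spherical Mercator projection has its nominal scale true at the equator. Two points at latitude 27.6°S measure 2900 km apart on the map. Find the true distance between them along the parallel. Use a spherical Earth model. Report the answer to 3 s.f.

The Mercator projection is conformal; its linear scale factor is the same in every direction and equals sec φ = 1/cos φ.
Along the parallel at 27.6°, map distances are exaggerated by k = sec 27.6° = 1.128.
True distance = 2900 / 1.128 = 2900 × cos 27.6° ≈ 2570 km.

2570 km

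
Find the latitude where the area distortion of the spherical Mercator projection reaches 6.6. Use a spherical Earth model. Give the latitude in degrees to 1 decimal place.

67.1°

Mercator areal scale is sec²φ.
sec²φ = 6.6  ⇒  cos²φ = 0.1515  ⇒  cos φ = 0.3892.
φ = arccos(0.3892) ≈ 67.1°.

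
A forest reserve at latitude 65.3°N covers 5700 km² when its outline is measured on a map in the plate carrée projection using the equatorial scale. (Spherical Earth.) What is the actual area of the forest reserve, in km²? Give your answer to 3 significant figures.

For the equirectangular projection with φ₀ = 0 (plate carrée), h = 1 along meridians and k = sec φ along parallels.
Areal scale = h·k = 1 × sec φ; at 65.3°, h = 1.000, k = 2.393, so h·k = 2.393.
True area = apparent / (areal scale) = 5700 / 2.393 ≈ 2380 km².

2380 km²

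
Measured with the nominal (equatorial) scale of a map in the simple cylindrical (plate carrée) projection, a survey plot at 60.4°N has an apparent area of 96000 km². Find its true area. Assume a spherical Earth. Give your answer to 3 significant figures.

In the plate carrée (x = Rλ, y = Rφ), meridians are true-scale (h = 1) and parallels are stretched by k = sec φ.
Areal scale = h·k = 1 × sec φ; at 60.4°, h = 1.000, k = 2.025, so h·k = 2.025.
True area = apparent / (areal scale) = 96000 / 2.025 ≈ 47400 km².

47400 km²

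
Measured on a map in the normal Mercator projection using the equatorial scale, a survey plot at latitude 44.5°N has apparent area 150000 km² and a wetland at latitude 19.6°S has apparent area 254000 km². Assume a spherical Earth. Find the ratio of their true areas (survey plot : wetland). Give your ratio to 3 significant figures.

Since Mercator area scale is 1/cos²φ, the true area equals the apparent area multiplied by cos²φ.
True area of survey plot: 150000 × cos²(44.5°) = 150000 × 0.5087 = 76310 km².
True area of wetland: 254000 × cos²(19.6°) = 254000 × 0.8875 = 225400 km².
Ratio = 76310 / 225400 ≈ 0.339.

0.339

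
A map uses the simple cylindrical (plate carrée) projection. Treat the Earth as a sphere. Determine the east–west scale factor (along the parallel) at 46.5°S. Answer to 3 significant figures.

For the equirectangular projection with φ₀ = 0 (plate carrée), h = 1 along meridians and k = sec φ along parallels.
k = 1/cos 46.5° = 1/0.6884 = 1.453.

1.45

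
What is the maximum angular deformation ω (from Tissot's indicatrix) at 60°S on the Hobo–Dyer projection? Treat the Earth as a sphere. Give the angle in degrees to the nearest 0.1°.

51.1°

The Hobo–Dyer projection is cylindrical equal-area with φ₀ = 37.5°. A cylindrical equal-area projection with standard parallel φ₀ has meridian scale h = cos φ / cos φ₀ and parallel scale k = cos φ₀ / cos φ (so areas are preserved, h·k = 1).
At 60°: h = 0.6302, k = 1.587; principal scales a = 1.587, b = 0.6302.
sin(ω/2) = (a − b)/(a + b) = 0.9565/2.217 = 0.4314, so ω = 2 arcsin(0.4314) ≈ 51.1°.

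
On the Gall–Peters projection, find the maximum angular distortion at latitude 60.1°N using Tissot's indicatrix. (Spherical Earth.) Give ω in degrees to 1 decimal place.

Gall–Peters is a cylindrical equal-area projection with standard parallels at ±45°. For cylindrical equal-area with standard parallel φ₀, h = cos φ / cos φ₀ and k = cos φ₀ / cos φ, so h·k = 1.
At 60.1°: h = 0.7050, k = 1.419; principal scales a = 1.419, b = 0.7050.
sin(ω/2) = (a − b)/(a + b) = 0.7135/2.123 = 0.3360, so ω = 2 arcsin(0.3360) ≈ 39.3°.

39.3°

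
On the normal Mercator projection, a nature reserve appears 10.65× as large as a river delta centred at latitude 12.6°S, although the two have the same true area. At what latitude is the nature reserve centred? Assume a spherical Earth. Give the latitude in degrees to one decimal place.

72.6°

Mercator areal scale is sec²φ, so apparent-area ratio = sec²φ₁ / sec²φ₂ = cos²φ₂ / cos²φ₁.
cos²φ₂ / cos²φ₁ = 10.65  ⇒  cos φ₁ = cos 12.6° / √10.65 = 0.9759/3.263 = 0.2990.
φ₁ = arccos(0.2990) ≈ 72.6°.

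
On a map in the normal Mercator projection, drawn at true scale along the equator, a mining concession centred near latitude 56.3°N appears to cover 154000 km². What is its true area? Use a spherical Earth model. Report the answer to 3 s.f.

The Mercator projection is conformal; its linear scale factor is the same in every direction and equals sec φ = 1/cos φ.
Areal scale = k² = sec²φ = 1/cos²(56.3°) = 1/0.5548² = 3.248.
True area = apparent / (areal scale) = 154000 / 3.248 ≈ 47400 km².

47400 km²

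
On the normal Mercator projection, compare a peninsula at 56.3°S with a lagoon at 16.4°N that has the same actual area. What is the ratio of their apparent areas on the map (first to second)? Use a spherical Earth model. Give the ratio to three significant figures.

Mercator areal scale is sec²φ.
At 56.3°: sec²(56.3°) = 1/0.5548² = 3.248.
At 16.4°: sec²(16.4°) = 1/0.9593² = 1.087.
Ratio = 3.248/1.087 = cos²(16.4°)/cos²(56.3°) ≈ 2.99.

2.99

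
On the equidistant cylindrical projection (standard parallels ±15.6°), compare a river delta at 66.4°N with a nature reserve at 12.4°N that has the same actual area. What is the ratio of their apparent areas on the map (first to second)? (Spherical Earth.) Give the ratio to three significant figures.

With standard parallel φ₀ = 15.6°, the equirectangular projection gives x = Rλ cos φ₀, y = Rφ, so h = 1 and k = cos 15.6° / cos φ.
Areal scale at 66.4°: h·k = 1.000 × 2.406 = 2.406.
Areal scale at 12.4°: h·k = 1.000 × 0.9862 = 0.9862.
Ratio = 2.406/0.9862 ≈ 2.44.

2.44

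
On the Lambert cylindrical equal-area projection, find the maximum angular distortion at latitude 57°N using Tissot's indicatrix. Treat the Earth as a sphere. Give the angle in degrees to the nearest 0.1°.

The Lambert cylindrical equal-area projection is the cylindrical equal-area projection with its standard parallel at the equator (φ₀ = 0). A cylindrical equal-area projection with standard parallel φ₀ has meridian scale h = cos φ / cos φ₀ and parallel scale k = cos φ₀ / cos φ (so areas are preserved, h·k = 1).
At 57°: h = 0.5446, k = 1.836; principal scales a = 1.836, b = 0.5446.
sin(ω/2) = (a − b)/(a + b) = 1.291/2.381 = 0.5425, so ω = 2 arcsin(0.5425) ≈ 65.7°.

65.7°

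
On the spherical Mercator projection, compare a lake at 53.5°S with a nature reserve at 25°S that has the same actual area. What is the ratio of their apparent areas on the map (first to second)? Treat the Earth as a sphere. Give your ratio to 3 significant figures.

Mercator areal scale is sec²φ.
At 53.5°: sec²(53.5°) = 1/0.5948² = 2.826.
At 25°: sec²(25°) = 1/0.9063² = 1.217.
Ratio = 2.826/1.217 = cos²(25°)/cos²(53.5°) ≈ 2.32.

2.32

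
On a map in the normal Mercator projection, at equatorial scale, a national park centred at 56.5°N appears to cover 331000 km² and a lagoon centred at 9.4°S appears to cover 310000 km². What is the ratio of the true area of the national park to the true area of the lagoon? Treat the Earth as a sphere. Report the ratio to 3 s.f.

0.334

Since Mercator area scale is 1/cos²φ, the true area equals the apparent area multiplied by cos²φ.
True area of national park: 331000 × cos²(56.5°) = 331000 × 0.3046 = 100800 km².
True area of lagoon: 310000 × cos²(9.4°) = 310000 × 0.9733 = 301700 km².
Ratio = 100800 / 301700 ≈ 0.334.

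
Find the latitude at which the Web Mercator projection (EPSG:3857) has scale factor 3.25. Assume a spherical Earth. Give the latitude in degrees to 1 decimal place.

72.1°

Mercator scale is k = sec φ = 1/cos φ.
1/cos φ = 3.25  ⇒  cos φ = 0.3077  ⇒  φ = arccos(0.3077) ≈ 72.1°.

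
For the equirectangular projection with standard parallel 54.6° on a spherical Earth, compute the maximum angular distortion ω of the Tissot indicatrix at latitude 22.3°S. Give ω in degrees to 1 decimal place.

26.6°

The equidistant cylindrical projection with φ₀ = 54.6° has h = 1 (meridians true) and k = cos φ₀ / cos φ along parallels.
At 22.3°: h = 1.000, k = 0.6261; principal scales a = 1.000, b = 0.6261.
sin(ω/2) = (a − b)/(a + b) = 0.3739/1.626 = 0.2299, so ω = 2 arcsin(0.2299) ≈ 26.6°.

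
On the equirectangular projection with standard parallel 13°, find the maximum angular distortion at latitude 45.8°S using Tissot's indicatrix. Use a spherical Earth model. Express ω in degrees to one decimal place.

The equidistant cylindrical projection with φ₀ = 13° has h = 1 (meridians true) and k = cos φ₀ / cos φ along parallels.
At 45.8°: h = 1.000, k = 1.398; principal scales a = 1.398, b = 1.000.
sin(ω/2) = (a − b)/(a + b) = 0.3976/2.398 = 0.1658, so ω = 2 arcsin(0.1658) ≈ 19.1°.

19.1°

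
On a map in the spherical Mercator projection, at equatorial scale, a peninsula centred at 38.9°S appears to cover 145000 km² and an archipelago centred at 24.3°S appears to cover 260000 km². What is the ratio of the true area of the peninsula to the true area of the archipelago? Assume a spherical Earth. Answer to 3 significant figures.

0.407

Since Mercator area scale is 1/cos²φ, the true area equals the apparent area multiplied by cos²φ.
True area of peninsula: 145000 × cos²(38.9°) = 145000 × 0.6057 = 87820 km².
True area of archipelago: 260000 × cos²(24.3°) = 260000 × 0.8307 = 216000 km².
Ratio = 87820 / 216000 ≈ 0.407.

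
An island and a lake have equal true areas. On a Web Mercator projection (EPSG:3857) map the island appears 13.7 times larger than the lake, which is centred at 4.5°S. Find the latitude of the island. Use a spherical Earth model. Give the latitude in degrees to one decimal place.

74.4°

For equal true areas on Mercator, apparent areas scale as sec²φ, so the ratio is cos²φ₂ / cos²φ₁.
cos²φ₂ / cos²φ₁ = 13.7  ⇒  cos φ₁ = cos 4.5° / √13.7 = 0.9969/3.701 = 0.2693.
φ₁ = arccos(0.2693) ≈ 74.4°.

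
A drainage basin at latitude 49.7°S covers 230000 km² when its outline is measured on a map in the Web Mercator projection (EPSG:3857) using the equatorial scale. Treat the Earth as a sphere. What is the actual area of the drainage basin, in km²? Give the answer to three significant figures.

96200 km²

For Mercator, h = k = sec φ (a conformal cylindrical projection has a single point scale, 1/cos φ).
Areal scale = k² = sec²φ = 1/cos²(49.7°) = 1/0.6468² = 2.390.
True area = apparent / (areal scale) = 230000 / 2.390 ≈ 96200 km².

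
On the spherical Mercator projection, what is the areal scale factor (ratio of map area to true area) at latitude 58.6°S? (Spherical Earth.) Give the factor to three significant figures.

3.68

For Mercator, h = k = sec φ (a conformal cylindrical projection has a single point scale, 1/cos φ).
Areal scale = k² = sec²φ = 1/cos²(58.6°) = 1/0.5210² = 3.684.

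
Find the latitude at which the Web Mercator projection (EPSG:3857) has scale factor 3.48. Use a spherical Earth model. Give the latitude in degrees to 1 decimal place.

Mercator scale is k = sec φ = 1/cos φ.
1/cos φ = 3.48  ⇒  cos φ = 0.2874  ⇒  φ = arccos(0.2874) ≈ 73.3°.

73.3°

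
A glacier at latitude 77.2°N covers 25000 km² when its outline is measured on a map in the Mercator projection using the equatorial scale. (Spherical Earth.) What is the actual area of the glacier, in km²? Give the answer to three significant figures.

1230 km²

For Mercator, h = k = sec φ (a conformal cylindrical projection has a single point scale, 1/cos φ).
Areal scale = k² = sec²φ = 1/cos²(77.2°) = 1/0.2215² = 20.37.
True area = apparent / (areal scale) = 25000 / 20.37 ≈ 1230 km².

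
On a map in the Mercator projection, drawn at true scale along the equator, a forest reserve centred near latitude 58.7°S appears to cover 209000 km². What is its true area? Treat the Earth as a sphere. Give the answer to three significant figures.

The Mercator projection is conformal; its linear scale factor is the same in every direction and equals sec φ = 1/cos φ.
Areal scale = k² = sec²φ = 1/cos²(58.7°) = 1/0.5195² = 3.705.
True area = apparent / (areal scale) = 209000 / 3.705 ≈ 56400 km².

56400 km²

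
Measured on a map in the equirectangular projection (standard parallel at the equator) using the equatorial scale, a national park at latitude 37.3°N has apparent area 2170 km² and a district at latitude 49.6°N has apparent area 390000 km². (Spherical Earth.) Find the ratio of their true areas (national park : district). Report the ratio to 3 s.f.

0.00683

On the plate carrée, areal scale = h·k = 1 × sec φ, so true area = apparent × cos φ.
True area of national park: 2170 × cos(37.3°) = 2170 × 0.7955 = 1726 km².
True area of district: 390000 × cos(49.6°) = 390000 × 0.6481 = 252800 km².
Ratio = 1726 / 252800 ≈ 0.00683.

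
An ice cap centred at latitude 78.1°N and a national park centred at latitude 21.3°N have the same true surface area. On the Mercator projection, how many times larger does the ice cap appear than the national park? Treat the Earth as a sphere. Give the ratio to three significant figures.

Mercator is conformal with k = sec φ, so areal scale = k² = sec²φ.
At 78.1°: sec²(78.1°) = 1/0.2062² = 23.52.
At 21.3°: sec²(21.3°) = 1/0.9317² = 1.152.
Ratio = 23.52/1.152 = cos²(21.3°)/cos²(78.1°) ≈ 20.4.

20.4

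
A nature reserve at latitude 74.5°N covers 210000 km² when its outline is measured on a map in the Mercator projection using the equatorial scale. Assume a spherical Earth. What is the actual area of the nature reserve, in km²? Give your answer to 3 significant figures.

15000 km²

Mercator is conformal, so the point scale is isotropic: h = k = sec φ = 1/cos φ.
Areal scale = k² = sec²φ = 1/cos²(74.5°) = 1/0.2672² = 14.00.
True area = apparent / (areal scale) = 210000 / 14.00 ≈ 15000 km².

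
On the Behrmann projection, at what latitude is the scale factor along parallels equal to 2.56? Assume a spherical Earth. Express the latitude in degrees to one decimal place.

70.2°

Behrmann is a cylindrical equal-area projection with standard parallels at ±30°. A cylindrical equal-area projection with standard parallel φ₀ has meridian scale h = cos φ / cos φ₀ and parallel scale k = cos φ₀ / cos φ (so areas are preserved, h·k = 1).
k = cos φ₀ / cos φ = 2.56  ⇒  cos φ = cos 30° / 2.56 = 0.3383.
φ = arccos(0.3383) ≈ 70.2°.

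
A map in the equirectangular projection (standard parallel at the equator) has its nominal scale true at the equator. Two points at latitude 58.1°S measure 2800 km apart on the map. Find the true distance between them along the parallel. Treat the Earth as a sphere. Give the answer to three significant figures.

Plate carrée maps x = Rλ, y = Rφ. The meridian scale is h = 1 and the parallel scale is k = 1/cos φ = sec φ.
Along the parallel at 58.1°, map distances are exaggerated by k = sec 58.1° = 1.892.
True distance = 2800 / 1.892 = 2800 × cos 58.1° ≈ 1480 km.

1480 km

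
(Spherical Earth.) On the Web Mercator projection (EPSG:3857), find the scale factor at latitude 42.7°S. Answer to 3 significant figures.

1.36

For Mercator, h = k = sec φ (a conformal cylindrical projection has a single point scale, 1/cos φ).
k = 1/cos 42.7° = 1/0.7349 = 1.361.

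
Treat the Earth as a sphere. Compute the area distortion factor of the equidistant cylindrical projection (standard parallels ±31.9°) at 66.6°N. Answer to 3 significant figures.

2.14

With standard parallel φ₀ = 31.9°, the equirectangular projection gives x = Rλ cos φ₀, y = Rφ, so h = 1 and k = cos 31.9° / cos φ.
Areal scale = h·k = 1 × cos φ₀ / cos φ; at 66.6°, h = 1.000, k = 2.138, so h·k = 2.138.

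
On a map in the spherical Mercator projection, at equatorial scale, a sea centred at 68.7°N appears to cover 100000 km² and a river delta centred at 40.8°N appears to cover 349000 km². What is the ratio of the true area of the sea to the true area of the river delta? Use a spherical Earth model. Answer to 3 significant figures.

On Mercator the areal scale is sec²φ, so true area = apparent × cos²φ.
True area of sea: 100000 × cos²(68.7°) = 100000 × 0.1320 = 13200 km².
True area of river delta: 349000 × cos²(40.8°) = 349000 × 0.5730 = 200000 km².
Ratio = 13200 / 200000 ≈ 0.0660.

0.0660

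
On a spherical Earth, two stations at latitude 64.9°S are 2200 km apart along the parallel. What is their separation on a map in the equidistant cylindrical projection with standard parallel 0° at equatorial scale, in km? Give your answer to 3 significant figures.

5190 km

Plate carrée maps x = Rλ, y = Rφ. The meridian scale is h = 1 and the parallel scale is k = 1/cos φ = sec φ.
Along the parallel, k = sec 64.9° = 1/0.4242 = 2.357.
Map distance = 2200 × 2.357 ≈ 5190 km.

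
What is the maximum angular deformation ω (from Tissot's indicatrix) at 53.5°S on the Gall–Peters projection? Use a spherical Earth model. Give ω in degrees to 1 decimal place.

19.7°

The Gall–Peters projection is cylindrical equal-area with φ₀ = 45°. For cylindrical equal-area with standard parallel φ₀, h = cos φ / cos φ₀ and k = cos φ₀ / cos φ, so h·k = 1.
At 53.5°: h = 0.8412, k = 1.189; principal scales a = 1.189, b = 0.8412.
sin(ω/2) = (a − b)/(a + b) = 0.3476/2.030 = 0.1712, so ω = 2 arcsin(0.1712) ≈ 19.7°.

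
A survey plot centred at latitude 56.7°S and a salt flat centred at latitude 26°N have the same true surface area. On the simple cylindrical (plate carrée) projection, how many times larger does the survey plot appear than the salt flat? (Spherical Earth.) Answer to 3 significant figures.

Plate carrée maps x = Rλ, y = Rφ. The meridian scale is h = 1 and the parallel scale is k = 1/cos φ = sec φ.
Areal scale at 56.7°: h·k = 1.000 × 1.821 = 1.821.
Areal scale at 26°: h·k = 1.000 × 1.113 = 1.113.
Ratio = 1.821/1.113 ≈ 1.64.

1.64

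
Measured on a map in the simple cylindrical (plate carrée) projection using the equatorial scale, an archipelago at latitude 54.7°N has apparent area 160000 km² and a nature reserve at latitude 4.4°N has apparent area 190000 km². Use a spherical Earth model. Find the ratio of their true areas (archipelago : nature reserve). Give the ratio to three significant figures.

0.488

On the plate carrée, areal scale = h·k = 1 × sec φ, so true area = apparent × cos φ.
True area of archipelago: 160000 × cos(54.7°) = 160000 × 0.5779 = 92460 km².
True area of nature reserve: 190000 × cos(4.4°) = 190000 × 0.9971 = 189400 km².
Ratio = 92460 / 189400 ≈ 0.488.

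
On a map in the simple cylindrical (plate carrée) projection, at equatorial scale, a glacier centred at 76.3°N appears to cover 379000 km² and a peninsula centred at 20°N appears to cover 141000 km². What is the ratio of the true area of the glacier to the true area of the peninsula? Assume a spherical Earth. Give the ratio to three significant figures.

Plate carrée has h = 1 and k = sec φ, giving areal scale sec φ; true area = (apparent area) · cos φ.
True area of glacier: 379000 × cos(76.3°) = 379000 × 0.2368 = 89760 km².
True area of peninsula: 141000 × cos(20°) = 141000 × 0.9397 = 132500 km².
Ratio = 89760 / 132500 ≈ 0.677.

0.677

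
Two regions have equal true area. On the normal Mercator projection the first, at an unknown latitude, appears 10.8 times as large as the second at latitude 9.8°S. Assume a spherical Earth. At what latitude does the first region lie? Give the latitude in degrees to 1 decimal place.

Mercator areal scale is sec²φ, so apparent-area ratio = sec²φ₁ / sec²φ₂ = cos²φ₂ / cos²φ₁.
cos²φ₂ / cos²φ₁ = 10.8  ⇒  cos φ₁ = cos 9.8° / √10.8 = 0.9854/3.286 = 0.2999.
φ₁ = arccos(0.2999) ≈ 72.6°.

72.6°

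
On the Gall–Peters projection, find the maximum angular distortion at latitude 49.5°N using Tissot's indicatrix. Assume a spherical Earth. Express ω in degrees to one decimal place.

9.7°

Gall–Peters is a cylindrical equal-area projection with standard parallels at ±45°. Cylindrical equal-area (φ₀ = 45°): h = cos φ / cos 45° along meridians, k = cos 45° / cos φ along parallels; h·k = 1.
At 49.5°: h = 0.9185, k = 1.089; principal scales a = 1.089, b = 0.9185.
sin(ω/2) = (a − b)/(a + b) = 0.1703/2.007 = 0.08485, so ω = 2 arcsin(0.08485) ≈ 9.7°.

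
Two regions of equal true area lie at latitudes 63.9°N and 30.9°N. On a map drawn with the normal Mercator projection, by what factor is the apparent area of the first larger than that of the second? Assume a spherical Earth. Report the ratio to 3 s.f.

On Mercator, area is exaggerated by sec²φ = 1/cos²φ.
At 63.9°: sec²(63.9°) = 1/0.4399² = 5.167.
At 30.9°: sec²(30.9°) = 1/0.8581² = 1.358.
Ratio = 5.167/1.358 = cos²(30.9°)/cos²(63.9°) ≈ 3.80.

3.80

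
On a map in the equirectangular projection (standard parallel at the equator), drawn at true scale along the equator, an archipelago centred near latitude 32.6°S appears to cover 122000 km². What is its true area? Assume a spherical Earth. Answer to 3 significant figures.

Plate carrée maps x = Rλ, y = Rφ. The meridian scale is h = 1 and the parallel scale is k = 1/cos φ = sec φ.
Areal scale = h·k = 1 × sec φ; at 32.6°, h = 1.000, k = 1.187, so h·k = 1.187.
True area = apparent / (areal scale) = 122000 / 1.187 ≈ 103000 km².

103000 km²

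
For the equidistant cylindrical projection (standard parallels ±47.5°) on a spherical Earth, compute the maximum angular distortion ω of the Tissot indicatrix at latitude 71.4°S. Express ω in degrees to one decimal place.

42.0°

With standard parallel φ₀ = 47.5°, the equirectangular projection gives x = Rλ cos φ₀, y = Rφ, so h = 1 and k = cos 47.5° / cos φ.
At 71.4°: h = 1.000, k = 2.118; principal scales a = 2.118, b = 1.000.
sin(ω/2) = (a − b)/(a + b) = 1.118/3.118 = 0.3586, so ω = 2 arcsin(0.3586) ≈ 42.0°.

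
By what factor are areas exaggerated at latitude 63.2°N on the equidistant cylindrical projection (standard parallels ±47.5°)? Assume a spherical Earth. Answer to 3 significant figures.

1.50

In the equirectangular projection with standard parallel φ₀ = 47.5° (x = Rλ cos φ₀, y = Rφ), meridians are true-scale (h = 1) and the parallel scale is k = cos φ₀ / cos φ.
Areal scale = h·k = 1 × cos φ₀ / cos φ; at 63.2°, h = 1.000, k = 1.498, so h·k = 1.498.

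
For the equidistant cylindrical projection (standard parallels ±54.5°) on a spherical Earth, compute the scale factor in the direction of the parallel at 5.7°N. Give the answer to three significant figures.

In the equirectangular projection with standard parallel φ₀ = 54.5° (x = Rλ cos φ₀, y = Rφ), meridians are true-scale (h = 1) and the parallel scale is k = cos φ₀ / cos φ.
k = cos 54.5° / cos 5.7° = 0.5807/0.9951 = 0.5836.

0.584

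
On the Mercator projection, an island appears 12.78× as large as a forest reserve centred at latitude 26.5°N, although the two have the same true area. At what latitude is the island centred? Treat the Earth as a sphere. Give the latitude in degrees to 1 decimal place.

On Mercator, (apparent₁)/(apparent₂) = sec²φ₁ / sec²φ₂ when true areas are equal.
cos²φ₂ / cos²φ₁ = 12.78  ⇒  cos φ₁ = cos 26.5° / √12.78 = 0.8949/3.575 = 0.2503.
φ₁ = arccos(0.2503) ≈ 75.5°.

75.5°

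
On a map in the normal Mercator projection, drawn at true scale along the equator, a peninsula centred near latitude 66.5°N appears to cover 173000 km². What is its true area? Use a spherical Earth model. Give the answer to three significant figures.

27500 km²

For Mercator, h = k = sec φ (a conformal cylindrical projection has a single point scale, 1/cos φ).
Areal scale = k² = sec²φ = 1/cos²(66.5°) = 1/0.3987² = 6.289.
True area = apparent / (areal scale) = 173000 / 6.289 ≈ 27500 km².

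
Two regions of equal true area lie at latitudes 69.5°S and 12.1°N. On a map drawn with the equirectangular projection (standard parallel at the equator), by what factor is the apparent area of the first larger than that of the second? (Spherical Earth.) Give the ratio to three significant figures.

2.79

Plate carrée maps x = Rλ, y = Rφ. The meridian scale is h = 1 and the parallel scale is k = 1/cos φ = sec φ.
Areal scale at 69.5°: h·k = 1.000 × 2.855 = 2.855.
Areal scale at 12.1°: h·k = 1.000 × 1.023 = 1.023.
Ratio = 2.855/1.023 ≈ 2.79.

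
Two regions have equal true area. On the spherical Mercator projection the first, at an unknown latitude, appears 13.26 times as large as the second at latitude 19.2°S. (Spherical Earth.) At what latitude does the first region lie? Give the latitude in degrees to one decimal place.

For equal true areas on Mercator, apparent areas scale as sec²φ, so the ratio is cos²φ₂ / cos²φ₁.
cos²φ₂ / cos²φ₁ = 13.26  ⇒  cos φ₁ = cos 19.2° / √13.26 = 0.9444/3.641 = 0.2593.
φ₁ = arccos(0.2593) ≈ 75.0°.

75.0°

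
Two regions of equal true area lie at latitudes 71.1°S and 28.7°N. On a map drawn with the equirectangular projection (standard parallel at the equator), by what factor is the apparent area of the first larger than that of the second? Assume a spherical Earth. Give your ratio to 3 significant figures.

For the equirectangular projection with φ₀ = 0 (plate carrée), h = 1 along meridians and k = sec φ along parallels.
Areal scale at 71.1°: h·k = 1.000 × 3.087 = 3.087.
Areal scale at 28.7°: h·k = 1.000 × 1.140 = 1.140.
Ratio = 3.087/1.140 ≈ 2.71.

2.71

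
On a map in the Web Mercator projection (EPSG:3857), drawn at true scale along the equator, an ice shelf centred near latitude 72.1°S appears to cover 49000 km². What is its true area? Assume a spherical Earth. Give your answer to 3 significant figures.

4630 km²

For Mercator, h = k = sec φ (a conformal cylindrical projection has a single point scale, 1/cos φ).
Areal scale = k² = sec²φ = 1/cos²(72.1°) = 1/0.3074² = 10.59.
True area = apparent / (areal scale) = 49000 / 10.59 ≈ 4630 km².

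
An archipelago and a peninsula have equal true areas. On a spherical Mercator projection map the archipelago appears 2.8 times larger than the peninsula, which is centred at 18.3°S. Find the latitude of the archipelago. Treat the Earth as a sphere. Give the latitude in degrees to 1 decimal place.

55.4°

Mercator areal scale is sec²φ, so apparent-area ratio = sec²φ₁ / sec²φ₂ = cos²φ₂ / cos²φ₁.
cos²φ₂ / cos²φ₁ = 2.8  ⇒  cos φ₁ = cos 18.3° / √2.8 = 0.9494/1.673 = 0.5674.
φ₁ = arccos(0.5674) ≈ 55.4°.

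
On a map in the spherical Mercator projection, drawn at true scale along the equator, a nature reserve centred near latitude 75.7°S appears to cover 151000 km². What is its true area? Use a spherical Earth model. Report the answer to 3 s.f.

For Mercator, h = k = sec φ (a conformal cylindrical projection has a single point scale, 1/cos φ).
Areal scale = k² = sec²φ = 1/cos²(75.7°) = 1/0.2470² = 16.39.
True area = apparent / (areal scale) = 151000 / 16.39 ≈ 9210 km².

9210 km²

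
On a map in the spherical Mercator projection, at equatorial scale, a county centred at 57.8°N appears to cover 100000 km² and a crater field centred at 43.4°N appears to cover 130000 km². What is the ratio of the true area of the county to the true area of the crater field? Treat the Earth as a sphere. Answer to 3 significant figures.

Since Mercator area scale is 1/cos²φ, the true area equals the apparent area multiplied by cos²φ.
True area of county: 100000 × cos²(57.8°) = 100000 × 0.2840 = 28400 km².
True area of crater field: 130000 × cos²(43.4°) = 130000 × 0.5279 = 68630 km².
Ratio = 28400 / 68630 ≈ 0.414.

0.414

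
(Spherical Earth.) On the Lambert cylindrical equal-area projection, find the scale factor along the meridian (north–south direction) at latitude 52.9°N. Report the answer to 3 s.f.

The Lambert cylindrical equal-area projection is the cylindrical equal-area projection with its standard parallel at the equator (φ₀ = 0). A cylindrical equal-area projection with standard parallel φ₀ has meridian scale h = cos φ / cos φ₀ and parallel scale k = cos φ₀ / cos φ (so areas are preserved, h·k = 1).
h = cos 52.9° / cos 0° = 0.6032/1.000 = 0.6032.

0.603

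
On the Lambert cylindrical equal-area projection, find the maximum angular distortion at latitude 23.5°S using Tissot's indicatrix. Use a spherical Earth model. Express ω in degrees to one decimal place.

The Lambert cylindrical equal-area projection is the cylindrical equal-area projection with its standard parallel at the equator (φ₀ = 0). Cylindrical equal-area (φ₀ = 0°): h = cos φ / cos 0° along meridians, k = cos 0° / cos φ along parallels; h·k = 1.
At 23.5°: h = 0.9171, k = 1.090; principal scales a = 1.090, b = 0.9171.
sin(ω/2) = (a − b)/(a + b) = 0.1734/2.008 = 0.08637, so ω = 2 arcsin(0.08637) ≈ 9.9°.

9.9°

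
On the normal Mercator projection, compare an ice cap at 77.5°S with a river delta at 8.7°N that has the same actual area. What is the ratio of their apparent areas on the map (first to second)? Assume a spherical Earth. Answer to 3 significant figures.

On Mercator, area is exaggerated by sec²φ = 1/cos²φ.
At 77.5°: sec²(77.5°) = 1/0.2164² = 21.35.
At 8.7°: sec²(8.7°) = 1/0.9885² = 1.023.
Ratio = 21.35/1.023 = cos²(8.7°)/cos²(77.5°) ≈ 20.9.

20.9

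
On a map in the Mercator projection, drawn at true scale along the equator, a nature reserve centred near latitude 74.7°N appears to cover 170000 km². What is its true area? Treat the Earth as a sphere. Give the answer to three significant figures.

The Mercator projection is conformal; its linear scale factor is the same in every direction and equals sec φ = 1/cos φ.
Areal scale = k² = sec²φ = 1/cos²(74.7°) = 1/0.2639² = 14.36.
True area = apparent / (areal scale) = 170000 / 14.36 ≈ 11800 km².

11800 km²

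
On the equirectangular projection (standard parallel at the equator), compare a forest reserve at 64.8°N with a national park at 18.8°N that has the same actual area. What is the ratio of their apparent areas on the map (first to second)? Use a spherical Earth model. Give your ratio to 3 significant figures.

Plate carrée maps x = Rλ, y = Rφ. The meridian scale is h = 1 and the parallel scale is k = 1/cos φ = sec φ.
Areal scale at 64.8°: h·k = 1.000 × 2.349 = 2.349.
Areal scale at 18.8°: h·k = 1.000 × 1.056 = 1.056.
Ratio = 2.349/1.056 ≈ 2.22.

2.22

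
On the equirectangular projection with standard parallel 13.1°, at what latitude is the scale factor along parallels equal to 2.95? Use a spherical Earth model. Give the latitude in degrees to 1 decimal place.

70.7°

In the equirectangular projection with standard parallel φ₀ = 13.1° (x = Rλ cos φ₀, y = Rφ), meridians are true-scale (h = 1) and the parallel scale is k = cos φ₀ / cos φ.
k = cos φ₀ / cos φ = 2.95  ⇒  cos φ = cos 13.1° / 2.95 = 0.3302.
φ = arccos(0.3302) ≈ 70.7°.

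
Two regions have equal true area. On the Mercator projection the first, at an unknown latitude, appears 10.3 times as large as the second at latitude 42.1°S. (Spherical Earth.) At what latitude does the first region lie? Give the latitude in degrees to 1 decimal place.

76.6°

Mercator areal scale is sec²φ, so apparent-area ratio = sec²φ₁ / sec²φ₂ = cos²φ₂ / cos²φ₁.
cos²φ₂ / cos²φ₁ = 10.3  ⇒  cos φ₁ = cos 42.1° / √10.3 = 0.7420/3.209 = 0.2312.
φ₁ = arccos(0.2312) ≈ 76.6°.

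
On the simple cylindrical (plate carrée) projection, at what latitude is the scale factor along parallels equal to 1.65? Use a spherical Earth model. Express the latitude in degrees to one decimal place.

Plate carrée: h = 1, k = sec φ along parallels.
sec φ = 1.65  ⇒  cos φ = 0.6061  ⇒  φ ≈ 52.7°.

52.7°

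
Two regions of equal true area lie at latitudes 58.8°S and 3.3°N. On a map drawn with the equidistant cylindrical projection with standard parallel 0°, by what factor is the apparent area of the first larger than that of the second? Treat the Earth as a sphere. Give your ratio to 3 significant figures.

1.93

For the equirectangular projection with φ₀ = 0 (plate carrée), h = 1 along meridians and k = sec φ along parallels.
Areal scale at 58.8°: h·k = 1.000 × 1.930 = 1.930.
Areal scale at 3.3°: h·k = 1.000 × 1.002 = 1.002.
Ratio = 1.930/1.002 ≈ 1.93.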